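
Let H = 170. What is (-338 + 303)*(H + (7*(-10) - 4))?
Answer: -3360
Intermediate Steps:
(-338 + 303)*(H + (7*(-10) - 4)) = (-338 + 303)*(170 + (7*(-10) - 4)) = -35*(170 + (-70 - 4)) = -35*(170 - 74) = -35*96 = -3360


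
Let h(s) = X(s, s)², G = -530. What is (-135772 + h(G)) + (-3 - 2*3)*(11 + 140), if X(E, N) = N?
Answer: 143769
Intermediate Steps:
h(s) = s²
(-135772 + h(G)) + (-3 - 2*3)*(11 + 140) = (-135772 + (-530)²) + (-3 - 2*3)*(11 + 140) = (-135772 + 280900) + (-3 - 6)*151 = 145128 - 9*151 = 145128 - 1359 = 143769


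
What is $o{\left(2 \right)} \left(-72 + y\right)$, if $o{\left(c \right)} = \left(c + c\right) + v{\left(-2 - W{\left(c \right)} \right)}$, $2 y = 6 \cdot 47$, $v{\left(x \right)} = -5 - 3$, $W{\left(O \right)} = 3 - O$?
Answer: $-276$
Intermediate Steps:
$v{\left(x \right)} = -8$
$y = 141$ ($y = \frac{6 \cdot 47}{2} = \frac{1}{2} \cdot 282 = 141$)
$o{\left(c \right)} = -8 + 2 c$ ($o{\left(c \right)} = \left(c + c\right) - 8 = 2 c - 8 = -8 + 2 c$)
$o{\left(2 \right)} \left(-72 + y\right) = \left(-8 + 2 \cdot 2\right) \left(-72 + 141\right) = \left(-8 + 4\right) 69 = \left(-4\right) 69 = -276$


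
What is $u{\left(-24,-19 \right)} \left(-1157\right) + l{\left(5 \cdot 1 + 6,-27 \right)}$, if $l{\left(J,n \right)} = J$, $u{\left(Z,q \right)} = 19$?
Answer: $-21972$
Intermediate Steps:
$u{\left(-24,-19 \right)} \left(-1157\right) + l{\left(5 \cdot 1 + 6,-27 \right)} = 19 \left(-1157\right) + \left(5 \cdot 1 + 6\right) = -21983 + \left(5 + 6\right) = -21983 + 11 = -21972$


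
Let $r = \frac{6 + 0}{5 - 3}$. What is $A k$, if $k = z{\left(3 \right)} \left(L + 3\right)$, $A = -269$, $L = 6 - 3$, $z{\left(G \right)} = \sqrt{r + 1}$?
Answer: $-3228$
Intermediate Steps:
$r = 3$ ($r = \frac{6}{2} = 6 \cdot \frac{1}{2} = 3$)
$z{\left(G \right)} = 2$ ($z{\left(G \right)} = \sqrt{3 + 1} = \sqrt{4} = 2$)
$L = 3$ ($L = 6 - 3 = 3$)
$k = 12$ ($k = 2 \left(3 + 3\right) = 2 \cdot 6 = 12$)
$A k = \left(-269\right) 12 = -3228$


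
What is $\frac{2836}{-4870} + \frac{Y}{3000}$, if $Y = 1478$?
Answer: $- \frac{65507}{730500} \approx -0.089674$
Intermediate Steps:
$\frac{2836}{-4870} + \frac{Y}{3000} = \frac{2836}{-4870} + \frac{1478}{3000} = 2836 \left(- \frac{1}{4870}\right) + 1478 \cdot \frac{1}{3000} = - \frac{1418}{2435} + \frac{739}{1500} = - \frac{65507}{730500}$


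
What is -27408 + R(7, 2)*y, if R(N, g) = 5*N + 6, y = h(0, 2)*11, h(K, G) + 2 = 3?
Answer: -26957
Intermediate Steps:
h(K, G) = 1 (h(K, G) = -2 + 3 = 1)
y = 11 (y = 1*11 = 11)
R(N, g) = 6 + 5*N
-27408 + R(7, 2)*y = -27408 + (6 + 5*7)*11 = -27408 + (6 + 35)*11 = -27408 + 41*11 = -27408 + 451 = -26957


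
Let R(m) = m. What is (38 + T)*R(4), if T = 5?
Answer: 172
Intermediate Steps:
(38 + T)*R(4) = (38 + 5)*4 = 43*4 = 172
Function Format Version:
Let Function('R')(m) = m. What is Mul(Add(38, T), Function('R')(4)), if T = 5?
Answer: 172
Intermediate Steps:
Mul(Add(38, T), Function('R')(4)) = Mul(Add(38, 5), 4) = Mul(43, 4) = 172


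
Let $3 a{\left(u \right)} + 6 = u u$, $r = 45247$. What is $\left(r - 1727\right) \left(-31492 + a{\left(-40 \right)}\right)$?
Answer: $- \frac{4042224640}{3} \approx -1.3474 \cdot 10^{9}$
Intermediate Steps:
$a{\left(u \right)} = -2 + \frac{u^{2}}{3}$ ($a{\left(u \right)} = -2 + \frac{u u}{3} = -2 + \frac{u^{2}}{3}$)
$\left(r - 1727\right) \left(-31492 + a{\left(-40 \right)}\right) = \left(45247 - 1727\right) \left(-31492 - \left(2 - \frac{\left(-40\right)^{2}}{3}\right)\right) = 43520 \left(-31492 + \left(-2 + \frac{1}{3} \cdot 1600\right)\right) = 43520 \left(-31492 + \left(-2 + \frac{1600}{3}\right)\right) = 43520 \left(-31492 + \frac{1594}{3}\right) = 43520 \left(- \frac{92882}{3}\right) = - \frac{4042224640}{3}$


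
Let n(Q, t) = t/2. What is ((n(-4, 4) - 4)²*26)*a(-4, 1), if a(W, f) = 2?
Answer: 208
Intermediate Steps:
n(Q, t) = t/2 (n(Q, t) = t*(½) = t/2)
((n(-4, 4) - 4)²*26)*a(-4, 1) = (((½)*4 - 4)²*26)*2 = ((2 - 4)²*26)*2 = ((-2)²*26)*2 = (4*26)*2 = 104*2 = 208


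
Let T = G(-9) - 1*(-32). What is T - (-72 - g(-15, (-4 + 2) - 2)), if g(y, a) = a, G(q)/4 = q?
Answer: 64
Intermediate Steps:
G(q) = 4*q
T = -4 (T = 4*(-9) - 1*(-32) = -36 + 32 = -4)
T - (-72 - g(-15, (-4 + 2) - 2)) = -4 - (-72 - ((-4 + 2) - 2)) = -4 - (-72 - (-2 - 2)) = -4 - (-72 - 1*(-4)) = -4 - (-72 + 4) = -4 - 1*(-68) = -4 + 68 = 64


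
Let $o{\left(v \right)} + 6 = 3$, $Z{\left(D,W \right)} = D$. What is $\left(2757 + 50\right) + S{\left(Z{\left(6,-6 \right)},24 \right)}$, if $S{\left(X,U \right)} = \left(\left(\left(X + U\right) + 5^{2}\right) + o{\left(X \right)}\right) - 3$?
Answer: $2856$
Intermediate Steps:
$o{\left(v \right)} = -3$ ($o{\left(v \right)} = -6 + 3 = -3$)
$S{\left(X,U \right)} = 19 + U + X$ ($S{\left(X,U \right)} = \left(\left(\left(X + U\right) + 5^{2}\right) - 3\right) - 3 = \left(\left(\left(U + X\right) + 25\right) - 3\right) - 3 = \left(\left(25 + U + X\right) - 3\right) - 3 = \left(22 + U + X\right) - 3 = 19 + U + X$)
$\left(2757 + 50\right) + S{\left(Z{\left(6,-6 \right)},24 \right)} = \left(2757 + 50\right) + \left(19 + 24 + 6\right) = 2807 + 49 = 2856$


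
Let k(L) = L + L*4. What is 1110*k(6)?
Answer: 33300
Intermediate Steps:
k(L) = 5*L (k(L) = L + 4*L = 5*L)
1110*k(6) = 1110*(5*6) = 1110*30 = 33300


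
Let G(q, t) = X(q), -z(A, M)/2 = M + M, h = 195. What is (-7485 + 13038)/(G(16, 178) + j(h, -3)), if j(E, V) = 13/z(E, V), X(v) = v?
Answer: 66636/205 ≈ 325.05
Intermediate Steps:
z(A, M) = -4*M (z(A, M) = -2*(M + M) = -4*M)
G(q, t) = q
j(E, V) = -13/(4*V) (j(E, V) = 13/((-4*V)) = 13*(-1/(4*V)) = -13/(4*V))
(-7485 + 13038)/(G(16, 178) + j(h, -3)) = (-7485 + 13038)/(16 - 13/4/(-3)) = 5553/(16 - 13/4*(-1/3)) = 5553/(16 + 13/12) = 5553/(205/12) = 5553*(12/205) = 66636/205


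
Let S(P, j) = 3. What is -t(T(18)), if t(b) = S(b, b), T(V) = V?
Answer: -3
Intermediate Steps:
t(b) = 3
-t(T(18)) = -1*3 = -3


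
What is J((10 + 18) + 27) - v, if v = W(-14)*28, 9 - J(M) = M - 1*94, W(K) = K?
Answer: 440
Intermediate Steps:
J(M) = 103 - M (J(M) = 9 - (M - 1*94) = 9 - (M - 94) = 9 - (-94 + M) = 9 + (94 - M) = 103 - M)
v = -392 (v = -14*28 = -392)
J((10 + 18) + 27) - v = (103 - ((10 + 18) + 27)) - 1*(-392) = (103 - (28 + 27)) + 392 = (103 - 1*55) + 392 = (103 - 55) + 392 = 48 + 392 = 440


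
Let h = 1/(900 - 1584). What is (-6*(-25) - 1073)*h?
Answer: 923/684 ≈ 1.3494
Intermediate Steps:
h = -1/684 (h = 1/(-684) = -1/684 ≈ -0.0014620)
(-6*(-25) - 1073)*h = (-6*(-25) - 1073)*(-1/684) = (150 - 1073)*(-1/684) = -923*(-1/684) = 923/684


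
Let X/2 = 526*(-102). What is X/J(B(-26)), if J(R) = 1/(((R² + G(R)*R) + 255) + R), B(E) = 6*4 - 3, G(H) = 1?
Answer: -79190352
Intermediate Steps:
X = -107304 (X = 2*(526*(-102)) = 2*(-53652) = -107304)
B(E) = 21 (B(E) = 24 - 3 = 21)
J(R) = 1/(255 + R² + 2*R) (J(R) = 1/(((R² + 1*R) + 255) + R) = 1/(((R² + R) + 255) + R) = 1/(((R + R²) + 255) + R) = 1/((255 + R + R²) + R) = 1/(255 + R² + 2*R))
X/J(B(-26)) = -107304/(1/(255 + 21² + 2*21)) = -107304/(1/(255 + 441 + 42)) = -107304/(1/738) = -107304/1/738 = -107304*738 = -79190352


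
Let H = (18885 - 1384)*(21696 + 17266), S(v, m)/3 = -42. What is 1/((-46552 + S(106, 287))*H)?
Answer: -1/31828512798236 ≈ -3.1418e-14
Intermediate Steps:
S(v, m) = -126 (S(v, m) = 3*(-42) = -126)
H = 681873962 (H = 17501*38962 = 681873962)
1/((-46552 + S(106, 287))*H) = 1/(-46552 - 126*681873962) = (1/681873962)/(-46678) = -1/46678*1/681873962 = -1/31828512798236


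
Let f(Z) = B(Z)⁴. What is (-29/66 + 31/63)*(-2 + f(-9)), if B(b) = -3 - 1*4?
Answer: 175127/1386 ≈ 126.35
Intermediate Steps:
B(b) = -7 (B(b) = -3 - 4 = -7)
f(Z) = 2401 (f(Z) = (-7)⁴ = 2401)
(-29/66 + 31/63)*(-2 + f(-9)) = (-29/66 + 31/63)*(-2 + 2401) = (-29*1/66 + 31*(1/63))*2399 = (-29/66 + 31/63)*2399 = (73/1386)*2399 = 175127/1386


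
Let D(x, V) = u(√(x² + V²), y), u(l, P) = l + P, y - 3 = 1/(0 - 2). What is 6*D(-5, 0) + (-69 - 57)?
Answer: -81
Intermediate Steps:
y = 5/2 (y = 3 + 1/(0 - 2) = 3 + 1/(-2) = 3 - ½ = 5/2 ≈ 2.5000)
u(l, P) = P + l
D(x, V) = 5/2 + √(V² + x²) (D(x, V) = 5/2 + √(x² + V²) = 5/2 + √(V² + x²))
6*D(-5, 0) + (-69 - 57) = 6*(5/2 + √(0² + (-5)²)) + (-69 - 57) = 6*(5/2 + √(0 + 25)) - 126 = 6*(5/2 + √25) - 126 = 6*(5/2 + 5) - 126 = 6*(15/2) - 126 = 45 - 126 = -81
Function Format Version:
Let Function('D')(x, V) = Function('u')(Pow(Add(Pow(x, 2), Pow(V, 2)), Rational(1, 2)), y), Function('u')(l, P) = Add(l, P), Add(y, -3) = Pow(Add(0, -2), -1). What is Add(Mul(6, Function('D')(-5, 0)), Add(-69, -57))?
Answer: -81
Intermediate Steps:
y = Rational(5, 2) (y = Add(3, Pow(Add(0, -2), -1)) = Add(3, Pow(-2, -1)) = Add(3, Rational(-1, 2)) = Rational(5, 2) ≈ 2.5000)
Function('u')(l, P) = Add(P, l)
Function('D')(x, V) = Add(Rational(5, 2), Pow(Add(Pow(V, 2), Pow(x, 2)), Rational(1, 2))) (Function('D')(x, V) = Add(Rational(5, 2), Pow(Add(Pow(x, 2), Pow(V, 2)), Rational(1, 2))) = Add(Rational(5, 2), Pow(Add(Pow(V, 2), Pow(x, 2)), Rational(1, 2))))
Add(Mul(6, Function('D')(-5, 0)), Add(-69, -57)) = Add(Mul(6, Add(Rational(5, 2), Pow(Add(Pow(0, 2), Pow(-5, 2)), Rational(1, 2)))), Add(-69, -57)) = Add(Mul(6, Add(Rational(5, 2), Pow(Add(0, 25), Rational(1, 2)))), -126) = Add(Mul(6, Add(Rational(5, 2), Pow(25, Rational(1, 2)))), -126) = Add(Mul(6, Add(Rational(5, 2), 5)), -126) = Add(Mul(6, Rational(15, 2)), -126) = Add(45, -126) = -81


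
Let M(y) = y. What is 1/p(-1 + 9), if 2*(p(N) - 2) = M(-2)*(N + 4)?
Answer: -⅒ ≈ -0.10000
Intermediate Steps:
p(N) = -2 - N (p(N) = 2 + (-2*(N + 4))/2 = 2 + (-2*(4 + N))/2 = 2 + (-8 - 2*N)/2 = 2 + (-4 - N) = -2 - N)
1/p(-1 + 9) = 1/(-2 - (-1 + 9)) = 1/(-2 - 1*8) = 1/(-2 - 8) = 1/(-10) = -⅒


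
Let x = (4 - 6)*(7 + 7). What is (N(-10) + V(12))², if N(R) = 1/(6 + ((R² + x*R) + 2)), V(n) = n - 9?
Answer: 1357225/150544 ≈ 9.0155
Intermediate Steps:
V(n) = -9 + n
x = -28 (x = -2*14 = -28)
N(R) = 1/(8 + R² - 28*R) (N(R) = 1/(6 + ((R² - 28*R) + 2)) = 1/(6 + (2 + R² - 28*R)) = 1/(8 + R² - 28*R))
(N(-10) + V(12))² = (1/(8 + (-10)² - 28*(-10)) + (-9 + 12))² = (1/(8 + 100 + 280) + 3)² = (1/388 + 3)² = (1165/388)² = 1357225/150544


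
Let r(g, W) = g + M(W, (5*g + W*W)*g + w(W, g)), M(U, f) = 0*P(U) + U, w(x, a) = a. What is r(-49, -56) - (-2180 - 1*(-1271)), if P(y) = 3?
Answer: 804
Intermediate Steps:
M(U, f) = U (M(U, f) = 0*3 + U = 0 + U = U)
r(g, W) = W + g (r(g, W) = g + W = W + g)
r(-49, -56) - (-2180 - 1*(-1271)) = (-56 - 49) - (-2180 - 1*(-1271)) = -105 - (-2180 + 1271) = -105 - 1*(-909) = -105 + 909 = 804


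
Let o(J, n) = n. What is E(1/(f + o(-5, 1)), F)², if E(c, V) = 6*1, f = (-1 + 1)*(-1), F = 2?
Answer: 36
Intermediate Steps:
f = 0 (f = 0*(-1) = 0)
E(c, V) = 6
E(1/(f + o(-5, 1)), F)² = 6² = 36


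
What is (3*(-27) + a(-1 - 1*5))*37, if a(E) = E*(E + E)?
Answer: -333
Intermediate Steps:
a(E) = 2*E² (a(E) = E*(2*E) = 2*E²)
(3*(-27) + a(-1 - 1*5))*37 = (3*(-27) + 2*(-1 - 1*5)²)*37 = (-81 + 2*(-1 - 5)²)*37 = (-81 + 2*(-6)²)*37 = (-81 + 2*36)*37 = (-81 + 72)*37 = -9*37 = -333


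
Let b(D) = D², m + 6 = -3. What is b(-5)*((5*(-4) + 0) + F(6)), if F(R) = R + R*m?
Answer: -1700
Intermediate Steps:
m = -9 (m = -6 - 3 = -9)
F(R) = -8*R (F(R) = R + R*(-9) = R - 9*R = -8*R)
b(-5)*((5*(-4) + 0) + F(6)) = (-5)²*((5*(-4) + 0) - 8*6) = 25*((-20 + 0) - 48) = 25*(-20 - 48) = 25*(-68) = -1700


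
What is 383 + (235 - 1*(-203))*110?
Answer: 48563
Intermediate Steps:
383 + (235 - 1*(-203))*110 = 383 + (235 + 203)*110 = 383 + 438*110 = 383 + 48180 = 48563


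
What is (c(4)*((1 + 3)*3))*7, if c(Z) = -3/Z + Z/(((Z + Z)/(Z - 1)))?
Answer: 63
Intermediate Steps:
c(Z) = -½ + Z/2 - 3/Z (c(Z) = -3/Z + Z/(((2*Z)/(-1 + Z))) = -3/Z + Z/((2*Z/(-1 + Z))) = -3/Z + Z*((-1 + Z)/(2*Z)) = -3/Z + (-½ + Z/2) = -½ + Z/2 - 3/Z)
(c(4)*((1 + 3)*3))*7 = (((½)*(-6 + 4*(-1 + 4))/4)*((1 + 3)*3))*7 = (((½)*(¼)*(-6 + 4*3))*(4*3))*7 = (((½)*(¼)*(-6 + 12))*12)*7 = (((½)*(¼)*6)*12)*7 = ((¾)*12)*7 = 9*7 = 63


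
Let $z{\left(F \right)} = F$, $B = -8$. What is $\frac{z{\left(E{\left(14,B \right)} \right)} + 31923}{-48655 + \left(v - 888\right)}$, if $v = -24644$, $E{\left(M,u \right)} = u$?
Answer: $- \frac{31915}{74187} \approx -0.4302$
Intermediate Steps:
$\frac{z{\left(E{\left(14,B \right)} \right)} + 31923}{-48655 + \left(v - 888\right)} = \frac{-8 + 31923}{-48655 - 25532} = \frac{31915}{-48655 - 25532} = \frac{31915}{-74187} = 31915 \left(- \frac{1}{74187}\right) = - \frac{31915}{74187}$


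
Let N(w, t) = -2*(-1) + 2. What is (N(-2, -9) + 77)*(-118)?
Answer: -9558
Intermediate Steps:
N(w, t) = 4 (N(w, t) = 2 + 2 = 4)
(N(-2, -9) + 77)*(-118) = (4 + 77)*(-118) = 81*(-118) = -9558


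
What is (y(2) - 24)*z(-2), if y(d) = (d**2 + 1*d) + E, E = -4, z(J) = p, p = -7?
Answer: 154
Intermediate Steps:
z(J) = -7
y(d) = -4 + d + d**2 (y(d) = (d**2 + 1*d) - 4 = (d**2 + d) - 4 = (d + d**2) - 4 = -4 + d + d**2)
(y(2) - 24)*z(-2) = ((-4 + 2 + 2**2) - 24)*(-7) = ((-4 + 2 + 4) - 24)*(-7) = (2 - 24)*(-7) = -22*(-7) = 154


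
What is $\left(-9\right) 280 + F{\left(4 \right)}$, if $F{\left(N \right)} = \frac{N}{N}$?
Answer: $-2519$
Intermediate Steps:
$F{\left(N \right)} = 1$
$\left(-9\right) 280 + F{\left(4 \right)} = \left(-9\right) 280 + 1 = -2520 + 1 = -2519$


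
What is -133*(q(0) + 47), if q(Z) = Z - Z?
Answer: -6251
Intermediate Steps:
q(Z) = 0
-133*(q(0) + 47) = -133*(0 + 47) = -133*47 = -6251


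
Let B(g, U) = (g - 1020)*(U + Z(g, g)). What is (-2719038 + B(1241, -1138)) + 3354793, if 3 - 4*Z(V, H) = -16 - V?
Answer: 453872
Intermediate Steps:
Z(V, H) = 19/4 + V/4 (Z(V, H) = 3/4 - (-16 - V)/4 = 3/4 + (4 + V/4) = 19/4 + V/4)
B(g, U) = (-1020 + g)*(19/4 + U + g/4) (B(g, U) = (g - 1020)*(U + (19/4 + g/4)) = (-1020 + g)*(19/4 + U + g/4))
(-2719038 + B(1241, -1138)) + 3354793 = (-2719038 + (-4845 - 1020*(-1138) - 1001/4*1241 + (1/4)*1241**2 - 1138*1241)) + 3354793 = (-2719038 + (-4845 + 1160760 - 1242241/4 + (1/4)*1540081 - 1412258)) + 3354793 = (-2719038 + (-4845 + 1160760 - 1242241/4 + 1540081/4 - 1412258)) + 3354793 = (-2719038 - 181883) + 3354793 = -2900921 + 3354793 = 453872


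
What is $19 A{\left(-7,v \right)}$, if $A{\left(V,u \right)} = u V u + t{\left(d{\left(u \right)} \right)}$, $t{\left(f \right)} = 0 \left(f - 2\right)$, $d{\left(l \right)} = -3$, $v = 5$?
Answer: $-3325$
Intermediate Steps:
$t{\left(f \right)} = 0$ ($t{\left(f \right)} = 0 \left(-2 + f\right) = 0$)
$A{\left(V,u \right)} = V u^{2}$ ($A{\left(V,u \right)} = u V u + 0 = V u u + 0 = V u^{2} + 0 = V u^{2}$)
$19 A{\left(-7,v \right)} = 19 \left(- 7 \cdot 5^{2}\right) = 19 \left(\left(-7\right) 25\right) = 19 \left(-175\right) = -3325$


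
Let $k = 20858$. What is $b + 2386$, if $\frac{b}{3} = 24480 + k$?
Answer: $138400$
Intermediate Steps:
$b = 136014$ ($b = 3 \left(24480 + 20858\right) = 3 \cdot 45338 = 136014$)
$b + 2386 = 136014 + 2386 = 138400$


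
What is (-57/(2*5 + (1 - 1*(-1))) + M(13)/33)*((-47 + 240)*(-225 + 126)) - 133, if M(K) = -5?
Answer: 374081/4 ≈ 93520.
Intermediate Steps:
(-57/(2*5 + (1 - 1*(-1))) + M(13)/33)*((-47 + 240)*(-225 + 126)) - 133 = (-57/(2*5 + (1 - 1*(-1))) - 5/33)*((-47 + 240)*(-225 + 126)) - 133 = (-57/(10 + (1 + 1)) - 5*1/33)*(193*(-99)) - 133 = (-57/(10 + 2) - 5/33)*(-19107) - 133 = (-57/12 - 5/33)*(-19107) - 133 = (-57*1/12 - 5/33)*(-19107) - 133 = (-19/4 - 5/33)*(-19107) - 133 = -647/132*(-19107) - 133 = 374613/4 - 133 = 374081/4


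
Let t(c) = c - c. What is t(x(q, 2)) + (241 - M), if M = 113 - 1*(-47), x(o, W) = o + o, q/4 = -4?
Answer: 81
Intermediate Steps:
q = -16 (q = 4*(-4) = -16)
x(o, W) = 2*o
t(c) = 0
M = 160 (M = 113 + 47 = 160)
t(x(q, 2)) + (241 - M) = 0 + (241 - 1*160) = 0 + (241 - 160) = 0 + 81 = 81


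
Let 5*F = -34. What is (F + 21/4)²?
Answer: 961/400 ≈ 2.4025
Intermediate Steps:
F = -34/5 (F = (⅕)*(-34) = -34/5 ≈ -6.8000)
(F + 21/4)² = (-34/5 + 21/4)² = (-31/20)² = 961/400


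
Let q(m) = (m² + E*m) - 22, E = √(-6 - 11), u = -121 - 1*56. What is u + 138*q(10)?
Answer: 10587 + 1380*I*√17 ≈ 10587.0 + 5689.9*I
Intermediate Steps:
u = -177 (u = -121 - 56 = -177)
E = I*√17 (E = √(-17) = I*√17 ≈ 4.1231*I)
q(m) = -22 + m² + I*m*√17 (q(m) = (m² + (I*√17)*m) - 22 = (m² + I*m*√17) - 22 = -22 + m² + I*m*√17)
u + 138*q(10) = -177 + 138*(-22 + 10² + I*10*√17) = -177 + 138*(-22 + 100 + 10*I*√17) = -177 + 138*(78 + 10*I*√17) = -177 + (10764 + 1380*I*√17) = 10587 + 1380*I*√17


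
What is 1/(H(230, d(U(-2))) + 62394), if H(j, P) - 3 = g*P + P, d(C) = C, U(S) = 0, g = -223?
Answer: 1/62397 ≈ 1.6026e-5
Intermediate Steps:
H(j, P) = 3 - 222*P (H(j, P) = 3 + (-223*P + P) = 3 - 222*P)
1/(H(230, d(U(-2))) + 62394) = 1/((3 - 222*0) + 62394) = 1/((3 + 0) + 62394) = 1/(3 + 62394) = 1/62397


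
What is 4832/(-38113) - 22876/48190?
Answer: -552363534/918332735 ≈ -0.60149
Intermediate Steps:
4832/(-38113) - 22876/48190 = 4832*(-1/38113) - 22876*1/48190 = -4832/38113 - 11438/24095 = -552363534/918332735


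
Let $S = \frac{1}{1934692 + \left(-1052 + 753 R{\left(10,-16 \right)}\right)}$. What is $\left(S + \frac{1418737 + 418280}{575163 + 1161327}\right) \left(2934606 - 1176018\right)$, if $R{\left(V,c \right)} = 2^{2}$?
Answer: $\frac{37240868410599009}{20017719235} \approx 1.8604 \cdot 10^{6}$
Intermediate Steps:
$R{\left(V,c \right)} = 4$
$S = \frac{1}{1936652}$ ($S = \frac{1}{1934692 + \left(-1052 + 753 \cdot 4\right)} = \frac{1}{1934692 + \left(-1052 + 3012\right)} = \frac{1}{1934692 + 1960} = \frac{1}{1936652} \approx 5.1635 \cdot 10^{-7}$)
$\left(S + \frac{1418737 + 418280}{575163 + 1161327}\right) \left(2934606 - 1176018\right) = \left(\frac{1}{1936652} + \frac{1418737 + 418280}{575163 + 1161327}\right) \left(2934606 - 1176018\right) = \left(\frac{1}{1936652} + \frac{1837017}{1736490}\right) 1758588 = \left(\frac{1}{1936652} + 1837017 \cdot \frac{1}{1736490}\right) 1758588 = \left(\frac{1}{1936652} + \frac{87477}{82690}\right) 1758588 = \frac{84706294847}{80070876940} \cdot 1758588 = \frac{37240868410599009}{20017719235}$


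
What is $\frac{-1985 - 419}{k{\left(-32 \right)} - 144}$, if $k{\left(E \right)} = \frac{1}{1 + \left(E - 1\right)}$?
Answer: $\frac{76928}{4609} \approx 16.691$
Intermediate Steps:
$k{\left(E \right)} = \frac{1}{E}$ ($k{\left(E \right)} = \frac{1}{1 + \left(E - 1\right)} = \frac{1}{1 + \left(-1 + E\right)} = \frac{1}{E}$)
$\frac{-1985 - 419}{k{\left(-32 \right)} - 144} = \frac{-1985 - 419}{\frac{1}{-32} - 144} = - \frac{2404}{- \frac{1}{32} - 144} = - \frac{2404}{- \frac{4609}{32}} = \left(-2404\right) \left(- \frac{32}{4609}\right) = \frac{76928}{4609}$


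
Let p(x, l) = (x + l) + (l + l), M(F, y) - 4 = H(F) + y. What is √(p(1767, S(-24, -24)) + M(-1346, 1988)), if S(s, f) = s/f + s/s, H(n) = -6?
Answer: √3759 ≈ 61.311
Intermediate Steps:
M(F, y) = -2 + y (M(F, y) = 4 + (-6 + y) = -2 + y)
S(s, f) = 1 + s/f (S(s, f) = s/f + 1 = 1 + s/f)
p(x, l) = x + 3*l (p(x, l) = (l + x) + 2*l = x + 3*l)
√(p(1767, S(-24, -24)) + M(-1346, 1988)) = √((1767 + 3*((-24 - 24)/(-24))) + (-2 + 1988)) = √((1767 + 3*(-1/24*(-48))) + 1986) = √((1767 + 3*2) + 1986) = √((1767 + 6) + 1986) = √(1773 + 1986) = √3759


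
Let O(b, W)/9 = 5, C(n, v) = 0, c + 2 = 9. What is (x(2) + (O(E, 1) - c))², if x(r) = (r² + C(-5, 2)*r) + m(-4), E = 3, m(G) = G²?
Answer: 3364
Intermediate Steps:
c = 7 (c = -2 + 9 = 7)
O(b, W) = 45 (O(b, W) = 9*5 = 45)
x(r) = 16 + r² (x(r) = (r² + 0*r) + (-4)² = (r² + 0) + 16 = r² + 16 = 16 + r²)
(x(2) + (O(E, 1) - c))² = ((16 + 2²) + (45 - 1*7))² = ((16 + 4) + (45 - 7))² = (20 + 38)² = 58² = 3364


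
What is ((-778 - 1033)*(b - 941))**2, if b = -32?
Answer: 3105006982609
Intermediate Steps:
((-778 - 1033)*(b - 941))**2 = ((-778 - 1033)*(-32 - 941))**2 = (-1811*(-973))**2 = 1762103**2 = 3105006982609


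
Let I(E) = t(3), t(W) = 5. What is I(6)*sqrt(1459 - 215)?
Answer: 10*sqrt(311) ≈ 176.35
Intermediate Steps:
I(E) = 5
I(6)*sqrt(1459 - 215) = 5*sqrt(1459 - 215) = 5*sqrt(1244) = 5*(2*sqrt(311)) = 10*sqrt(311)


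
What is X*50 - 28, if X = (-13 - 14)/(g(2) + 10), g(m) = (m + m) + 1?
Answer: -118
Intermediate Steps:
g(m) = 1 + 2*m (g(m) = 2*m + 1 = 1 + 2*m)
X = -9/5 (X = (-13 - 14)/((1 + 2*2) + 10) = -27/((1 + 4) + 10) = -27/(5 + 10) = -27/15 = -27*1/15 = -9/5 ≈ -1.8000)
X*50 - 28 = -9/5*50 - 28 = -90 - 28 = -118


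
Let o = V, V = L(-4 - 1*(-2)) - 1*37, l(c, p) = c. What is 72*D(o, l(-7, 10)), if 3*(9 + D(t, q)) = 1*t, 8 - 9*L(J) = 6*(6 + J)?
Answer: -4736/3 ≈ -1578.7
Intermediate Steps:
L(J) = -28/9 - 2*J/3 (L(J) = 8/9 - 2*(6 + J)/3 = 8/9 - (36 + 6*J)/9 = 8/9 + (-4 - 2*J/3) = -28/9 - 2*J/3)
V = -349/9 (V = (-28/9 - 2*(-4 - 1*(-2))/3) - 1*37 = (-28/9 - 2*(-4 + 2)/3) - 37 = (-28/9 - ⅔*(-2)) - 37 = (-28/9 + 4/3) - 37 = -16/9 - 37 = -349/9 ≈ -38.778)
o = -349/9 ≈ -38.778
D(t, q) = -9 + t/3 (D(t, q) = -9 + (1*t)/3 = -9 + t/3)
72*D(o, l(-7, 10)) = 72*(-9 + (⅓)*(-349/9)) = 72*(-9 - 349/27) = 72*(-592/27) = -4736/3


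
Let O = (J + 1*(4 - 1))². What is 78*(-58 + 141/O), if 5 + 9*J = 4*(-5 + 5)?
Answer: -649389/242 ≈ -2683.4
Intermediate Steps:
J = -5/9 (J = -5/9 + (4*(-5 + 5))/9 = -5/9 + (4*0)/9 = -5/9 + (⅑)*0 = -5/9 + 0 = -5/9 ≈ -0.55556)
O = 484/81 (O = (-5/9 + 1*(4 - 1))² = (-5/9 + 1*3)² = (-5/9 + 3)² = (22/9)² = 484/81 ≈ 5.9753)
78*(-58 + 141/O) = 78*(-58 + 141/(484/81)) = 78*(-58 + 141*(81/484)) = 78*(-58 + 11421/484) = 78*(-16651/484) = -649389/242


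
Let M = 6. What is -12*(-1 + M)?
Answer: -60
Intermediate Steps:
-12*(-1 + M) = -12*(-1 + 6) = -12*5 = -60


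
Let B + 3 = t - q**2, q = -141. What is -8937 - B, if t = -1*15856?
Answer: 26803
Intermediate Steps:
t = -15856
B = -35740 (B = -3 + (-15856 - 1*(-141)**2) = -3 + (-15856 - 1*19881) = -3 + (-15856 - 19881) = -3 - 35737 = -35740)
-8937 - B = -8937 - 1*(-35740) = -8937 + 35740 = 26803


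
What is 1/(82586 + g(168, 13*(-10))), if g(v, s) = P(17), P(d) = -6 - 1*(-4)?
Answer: 1/82584 ≈ 1.2109e-5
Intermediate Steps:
P(d) = -2 (P(d) = -6 + 4 = -2)
g(v, s) = -2
1/(82586 + g(168, 13*(-10))) = 1/(82586 - 2) = 1/82584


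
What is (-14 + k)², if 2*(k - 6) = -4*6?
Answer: 400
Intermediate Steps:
k = -6 (k = 6 + (-4*6)/2 = 6 + (½)*(-24) = 6 - 12 = -6)
(-14 + k)² = (-14 - 6)² = (-20)² = 400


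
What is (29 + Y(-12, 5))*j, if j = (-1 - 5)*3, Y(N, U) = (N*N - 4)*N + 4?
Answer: 29646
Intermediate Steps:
Y(N, U) = 4 + N*(-4 + N²) (Y(N, U) = (N² - 4)*N + 4 = (-4 + N²)*N + 4 = N*(-4 + N²) + 4 = 4 + N*(-4 + N²))
j = -18 (j = -6*3 = -18)
(29 + Y(-12, 5))*j = (29 + (4 + (-12)³ - 4*(-12)))*(-18) = (29 + (4 - 1728 + 48))*(-18) = (29 - 1676)*(-18) = -1647*(-18) = 29646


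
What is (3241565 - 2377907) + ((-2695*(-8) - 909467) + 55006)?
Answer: 30757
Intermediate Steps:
(3241565 - 2377907) + ((-2695*(-8) - 909467) + 55006) = 863658 + ((21560 - 909467) + 55006) = 863658 + (-887907 + 55006) = 863658 - 832901 = 30757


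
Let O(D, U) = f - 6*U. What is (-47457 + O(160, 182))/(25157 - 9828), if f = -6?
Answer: -48555/15329 ≈ -3.1675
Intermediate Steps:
O(D, U) = -6 - 6*U
(-47457 + O(160, 182))/(25157 - 9828) = (-47457 + (-6 - 6*182))/(25157 - 9828) = (-47457 + (-6 - 1092))/15329 = (-47457 - 1098)*(1/15329) = -48555*1/15329 = -48555/15329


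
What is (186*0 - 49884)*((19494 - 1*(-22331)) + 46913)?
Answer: -4426606392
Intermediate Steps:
(186*0 - 49884)*((19494 - 1*(-22331)) + 46913) = (0 - 49884)*((19494 + 22331) + 46913) = -49884*(41825 + 46913) = -49884*88738 = -4426606392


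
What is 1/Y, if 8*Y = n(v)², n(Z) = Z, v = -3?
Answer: 8/9 ≈ 0.88889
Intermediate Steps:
Y = 9/8 (Y = (⅛)*(-3)² = (⅛)*9 = 9/8 ≈ 1.1250)
1/Y = 1/(9/8) = 8/9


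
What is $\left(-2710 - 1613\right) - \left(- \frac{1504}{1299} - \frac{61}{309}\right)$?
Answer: $- \frac{578223106}{133797} \approx -4321.6$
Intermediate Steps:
$\left(-2710 - 1613\right) - \left(- \frac{1504}{1299} - \frac{61}{309}\right) = -4323 - - \frac{181325}{133797} = -4323 + \left(\frac{61}{309} + \frac{1504}{1299}\right) = -4323 + \frac{181325}{133797} = - \frac{578223106}{133797}$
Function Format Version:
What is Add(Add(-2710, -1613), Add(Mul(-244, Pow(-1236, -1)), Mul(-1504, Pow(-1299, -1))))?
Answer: Rational(-578223106, 133797) ≈ -4321.6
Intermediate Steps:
Add(Add(-2710, -1613), Add(Mul(-244, Pow(-1236, -1)), Mul(-1504, Pow(-1299, -1)))) = Add(-4323, Add(Mul(-244, Rational(-1, 1236)), Mul(-1504, Rational(-1, 1299)))) = Add(-4323, Add(Rational(61, 309), Rational(1504, 1299))) = Add(-4323, Rational(181325, 133797)) = Rational(-578223106, 133797)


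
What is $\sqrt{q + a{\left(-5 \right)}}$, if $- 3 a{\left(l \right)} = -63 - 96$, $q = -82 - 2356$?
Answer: $3 i \sqrt{265} \approx 48.836 i$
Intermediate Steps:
$q = -2438$ ($q = -82 - 2356 = -2438$)
$a{\left(l \right)} = 53$ ($a{\left(l \right)} = - \frac{-63 - 96}{3} = \left(- \frac{1}{3}\right) \left(-159\right) = 53$)
$\sqrt{q + a{\left(-5 \right)}} = \sqrt{-2438 + 53} = \sqrt{-2385} = 3 i \sqrt{265}$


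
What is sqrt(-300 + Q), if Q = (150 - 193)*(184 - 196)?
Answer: 6*sqrt(6) ≈ 14.697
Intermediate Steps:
Q = 516 (Q = -43*(-12) = 516)
sqrt(-300 + Q) = sqrt(-300 + 516) = sqrt(216) = 6*sqrt(6)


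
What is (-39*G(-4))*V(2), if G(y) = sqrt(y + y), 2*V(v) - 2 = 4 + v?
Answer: -312*I*sqrt(2) ≈ -441.23*I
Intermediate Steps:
V(v) = 3 + v/2 (V(v) = 1 + (4 + v)/2 = 1 + (2 + v/2) = 3 + v/2)
G(y) = sqrt(2)*sqrt(y) (G(y) = sqrt(2*y) = sqrt(2)*sqrt(y))
(-39*G(-4))*V(2) = (-39*sqrt(2)*sqrt(-4))*(3 + (1/2)*2) = (-39*sqrt(2)*2*I)*(3 + 1) = -78*I*sqrt(2)*4 = -312*I*sqrt(2)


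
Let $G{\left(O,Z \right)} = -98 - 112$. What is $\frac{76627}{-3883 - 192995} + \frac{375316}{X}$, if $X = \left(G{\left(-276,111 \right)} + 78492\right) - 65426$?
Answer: $\frac{239823509}{8325867} \approx 28.805$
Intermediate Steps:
$G{\left(O,Z \right)} = -210$ ($G{\left(O,Z \right)} = -98 - 112 = -210$)
$X = 12856$ ($X = \left(-210 + 78492\right) - 65426 = 78282 - 65426 = 12856$)
$\frac{76627}{-3883 - 192995} + \frac{375316}{X} = \frac{76627}{-3883 - 192995} + \frac{375316}{12856} = \frac{76627}{-3883 - 192995} + 375316 \cdot \frac{1}{12856} = \frac{76627}{-196878} + \frac{93829}{3214} = 76627 \left(- \frac{1}{196878}\right) + \frac{93829}{3214} = - \frac{4033}{10362} + \frac{93829}{3214} = \frac{239823509}{8325867}$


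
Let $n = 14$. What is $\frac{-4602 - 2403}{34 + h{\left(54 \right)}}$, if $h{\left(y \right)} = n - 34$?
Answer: $- \frac{7005}{14} \approx -500.36$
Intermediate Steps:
$h{\left(y \right)} = -20$ ($h{\left(y \right)} = 14 - 34 = -20$)
$\frac{-4602 - 2403}{34 + h{\left(54 \right)}} = \frac{-4602 - 2403}{34 - 20} = - \frac{7005}{14}$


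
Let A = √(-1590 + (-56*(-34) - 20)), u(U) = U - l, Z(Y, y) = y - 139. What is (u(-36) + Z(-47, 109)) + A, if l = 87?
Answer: -153 + 7*√6 ≈ -135.85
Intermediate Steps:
Z(Y, y) = -139 + y
u(U) = -87 + U (u(U) = U - 1*87 = U - 87 = -87 + U)
A = 7*√6 (A = √(-1590 + (1904 - 20)) = √(-1590 + 1884) = √294 = 7*√6 ≈ 17.146)
(u(-36) + Z(-47, 109)) + A = ((-87 - 36) + (-139 + 109)) + 7*√6 = (-123 - 30) + 7*√6 = -153 + 7*√6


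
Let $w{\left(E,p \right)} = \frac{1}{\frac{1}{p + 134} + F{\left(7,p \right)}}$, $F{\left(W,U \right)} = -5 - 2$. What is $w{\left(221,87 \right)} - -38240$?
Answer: $\frac{59118819}{1546} \approx 38240.0$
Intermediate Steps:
$F{\left(W,U \right)} = -7$ ($F{\left(W,U \right)} = -5 - 2 = -7$)
$w{\left(E,p \right)} = \frac{1}{-7 + \frac{1}{134 + p}}$ ($w{\left(E,p \right)} = \frac{1}{\frac{1}{p + 134} - 7} = \frac{1}{\frac{1}{134 + p} - 7} = \frac{1}{-7 + \frac{1}{134 + p}}$)
$w{\left(221,87 \right)} - -38240 = \frac{134 + 87}{-937 - 609} - -38240 = \frac{1}{-937 - 609} \cdot 221 + 38240 = \frac{1}{-1546} \cdot 221 + 38240 = \left(- \frac{1}{1546}\right) 221 + 38240 = - \frac{221}{1546} + 38240 = \frac{59118819}{1546}$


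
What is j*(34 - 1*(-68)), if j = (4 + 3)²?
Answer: 4998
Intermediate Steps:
j = 49 (j = 7² = 49)
j*(34 - 1*(-68)) = 49*(34 - 1*(-68)) = 49*(34 + 68) = 49*102 = 4998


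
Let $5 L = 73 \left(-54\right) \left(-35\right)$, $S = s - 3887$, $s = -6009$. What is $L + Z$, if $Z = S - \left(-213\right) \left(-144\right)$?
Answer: $-12974$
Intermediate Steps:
$S = -9896$ ($S = -6009 - 3887 = -9896$)
$Z = -40568$ ($Z = -9896 - \left(-213\right) \left(-144\right) = -9896 - 30672 = -40568$)
$L = 27594$ ($L = \frac{73 \left(-54\right) \left(-35\right)}{5} = \frac{\left(-3942\right) \left(-35\right)}{5} = \frac{1}{5} \cdot 137970 = 27594$)
$L + Z = 27594 - 40568 = -12974$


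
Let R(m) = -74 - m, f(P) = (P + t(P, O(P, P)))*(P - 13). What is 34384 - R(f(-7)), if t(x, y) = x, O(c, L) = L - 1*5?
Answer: 34738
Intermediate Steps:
O(c, L) = -5 + L (O(c, L) = L - 5 = -5 + L)
f(P) = 2*P*(-13 + P) (f(P) = (P + P)*(P - 13) = (2*P)*(-13 + P) = 2*P*(-13 + P))
34384 - R(f(-7)) = 34384 - (-74 - 2*(-7)*(-13 - 7)) = 34384 - (-74 - 2*(-7)*(-20)) = 34384 - (-74 - 1*280) = 34384 - (-74 - 280) = 34384 - 1*(-354) = 34384 + 354 = 34738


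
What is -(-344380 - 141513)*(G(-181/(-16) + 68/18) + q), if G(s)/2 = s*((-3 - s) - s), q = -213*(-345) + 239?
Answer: 183178706284667/5184 ≈ 3.5335e+10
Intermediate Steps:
q = 73724 (q = 73485 + 239 = 73724)
G(s) = 2*s*(-3 - 2*s) (G(s) = 2*(s*((-3 - s) - s)) = 2*(s*(-3 - 2*s)) = 2*s*(-3 - 2*s))
-(-344380 - 141513)*(G(-181/(-16) + 68/18) + q) = -(-344380 - 141513)*(-2*(-181/(-16) + 68/18)*(3 + 2*(-181/(-16) + 68/18)) + 73724) = -(-485893)*(-2*(-181*(-1/16) + 68*(1/18))*(3 + 2*(-181*(-1/16) + 68*(1/18))) + 73724) = -(-485893)*(-2*(181/16 + 34/9)*(3 + 2*(181/16 + 34/9)) + 73724) = -(-485893)*(-2*2173/144*(3 + 2*(2173/144)) + 73724) = -(-485893)*(-2*2173/144*(3 + 2173/72) + 73724) = -(-485893)*(-2*2173/144*2389/72 + 73724) = -(-485893)*(-5191297/5184 + 73724) = -(-485893)*376993919/5184 = -1*(-183178706284667/5184) = 183178706284667/5184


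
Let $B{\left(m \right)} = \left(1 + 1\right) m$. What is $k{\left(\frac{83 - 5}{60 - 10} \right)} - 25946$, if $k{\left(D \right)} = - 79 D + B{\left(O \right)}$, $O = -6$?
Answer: $- \frac{652031}{25} \approx -26081.0$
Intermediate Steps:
$B{\left(m \right)} = 2 m$
$k{\left(D \right)} = -12 - 79 D$ ($k{\left(D \right)} = - 79 D + 2 \left(-6\right) = - 79 D - 12 = -12 - 79 D$)
$k{\left(\frac{83 - 5}{60 - 10} \right)} - 25946 = \left(-12 - 79 \frac{83 - 5}{60 - 10}\right) - 25946 = \left(-12 - 79 \cdot \frac{78}{50}\right) - 25946 = \left(-12 - 79 \cdot 78 \cdot \frac{1}{50}\right) - 25946 = \left(-12 - \frac{3081}{25}\right) - 25946 = - \frac{3381}{25} - 25946 = - \frac{652031}{25}$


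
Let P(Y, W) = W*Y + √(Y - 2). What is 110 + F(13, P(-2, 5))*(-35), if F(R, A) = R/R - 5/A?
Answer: 3025/52 - 175*I/52 ≈ 58.173 - 3.3654*I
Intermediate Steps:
P(Y, W) = √(-2 + Y) + W*Y (P(Y, W) = W*Y + √(-2 + Y) = √(-2 + Y) + W*Y)
F(R, A) = 1 - 5/A
110 + F(13, P(-2, 5))*(-35) = 110 + ((-5 + (√(-2 - 2) + 5*(-2)))/(√(-2 - 2) + 5*(-2)))*(-35) = 110 + ((-5 + (√(-4) - 10))/(√(-4) - 10))*(-35) = 110 + ((-5 + (2*I - 10))/(2*I - 10))*(-35) = 110 + ((-5 + (-10 + 2*I))/(-10 + 2*I))*(-35) = 110 + (((-10 - 2*I)/104)*(-15 + 2*I))*(-35) = 110 + ((-15 + 2*I)*(-10 - 2*I)/104)*(-35) = 110 - 35*(-15 + 2*I)*(-10 - 2*I)/104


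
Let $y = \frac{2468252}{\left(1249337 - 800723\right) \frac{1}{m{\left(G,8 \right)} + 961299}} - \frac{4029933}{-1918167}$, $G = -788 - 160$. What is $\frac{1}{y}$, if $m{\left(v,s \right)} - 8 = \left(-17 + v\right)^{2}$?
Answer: $\frac{47806476141}{497790640597967975} \approx 9.6037 \cdot 10^{-8}$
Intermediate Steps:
$G = -948$
$m{\left(v,s \right)} = 8 + \left(-17 + v\right)^{2}$
$y = \frac{497790640597967975}{47806476141}$ ($y = \frac{2468252}{\left(1249337 - 800723\right) \frac{1}{\left(8 + \left(-17 - 948\right)^{2}\right) + 961299}} - \frac{4029933}{-1918167} = \frac{2468252}{448614 \frac{1}{\left(8 + \left(-965\right)^{2}\right) + 961299}} - - \frac{1343311}{639389} = \frac{2468252}{448614 \frac{1}{\left(8 + 931225\right) + 961299}} + \frac{1343311}{639389} = \frac{2468252}{448614 \frac{1}{931233 + 961299}} + \frac{1343311}{639389} = \frac{2468252}{448614 \cdot \frac{1}{1892532}} + \frac{1343311}{639389} = \frac{2468252}{\frac{74769}{315422}} + \frac{1343311}{639389} = 2468252 \cdot \frac{315422}{74769} + \frac{1343311}{639389} = \frac{778540982344}{74769} + \frac{1343311}{639389} = \frac{497790640597967975}{47806476141} \approx 1.0413 \cdot 10^{7}$)
$\frac{1}{y} = \frac{1}{\frac{497790640597967975}{47806476141}} = \frac{47806476141}{497790640597967975}$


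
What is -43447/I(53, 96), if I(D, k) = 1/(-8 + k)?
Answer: -3823336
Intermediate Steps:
-43447/I(53, 96) = -43447/(1/(-8 + 96)) = -43447/(1/88) = -43447/1/88 = -43447*88 = -3823336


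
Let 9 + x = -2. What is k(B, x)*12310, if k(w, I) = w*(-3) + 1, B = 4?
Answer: -135410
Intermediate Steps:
x = -11 (x = -9 - 2 = -11)
k(w, I) = 1 - 3*w (k(w, I) = -3*w + 1 = 1 - 3*w)
k(B, x)*12310 = (1 - 3*4)*12310 = (1 - 12)*12310 = -11*12310 = -135410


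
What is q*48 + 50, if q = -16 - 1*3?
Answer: -862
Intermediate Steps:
q = -19 (q = -16 - 3 = -19)
q*48 + 50 = -19*48 + 50 = -912 + 50 = -862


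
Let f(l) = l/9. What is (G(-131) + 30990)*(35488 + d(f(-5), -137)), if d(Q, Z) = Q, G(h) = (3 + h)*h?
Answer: 15253284346/9 ≈ 1.6948e+9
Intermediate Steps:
f(l) = l/9 (f(l) = l*(⅑) = l/9)
G(h) = h*(3 + h)
(G(-131) + 30990)*(35488 + d(f(-5), -137)) = (-131*(3 - 131) + 30990)*(35488 + (⅑)*(-5)) = (-131*(-128) + 30990)*(35488 - 5/9) = (16768 + 30990)*(319387/9) = 47758*(319387/9) = 15253284346/9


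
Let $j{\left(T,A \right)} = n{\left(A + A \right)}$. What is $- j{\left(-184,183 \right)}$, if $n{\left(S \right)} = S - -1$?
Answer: $-367$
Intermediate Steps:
$n{\left(S \right)} = 1 + S$ ($n{\left(S \right)} = S + 1 = 1 + S$)
$j{\left(T,A \right)} = 1 + 2 A$ ($j{\left(T,A \right)} = 1 + \left(A + A\right) = 1 + 2 A$)
$- j{\left(-184,183 \right)} = - (1 + 2 \cdot 183) = - (1 + 366) = \left(-1\right) 367 = -367$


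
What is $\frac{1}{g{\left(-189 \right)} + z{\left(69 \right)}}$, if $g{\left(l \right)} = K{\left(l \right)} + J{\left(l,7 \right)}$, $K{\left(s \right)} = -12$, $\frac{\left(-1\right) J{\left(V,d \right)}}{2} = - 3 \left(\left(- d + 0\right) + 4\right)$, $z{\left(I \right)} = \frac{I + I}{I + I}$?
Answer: $- \frac{1}{29} \approx -0.034483$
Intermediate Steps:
$z{\left(I \right)} = 1$ ($z{\left(I \right)} = \frac{2 I}{2 I} = 2 I \frac{1}{2 I} = 1$)
$J{\left(V,d \right)} = 24 - 6 d$ ($J{\left(V,d \right)} = - 2 \left(- 3 \left(\left(- d + 0\right) + 4\right)\right) = - 2 \left(- 3 \left(- d + 4\right)\right) = - 2 \left(- 3 \left(4 - d\right)\right) = - 2 \left(-12 + 3 d\right) = 24 - 6 d$)
$g{\left(l \right)} = -30$ ($g{\left(l \right)} = -12 + \left(24 - 42\right) = -12 - 18 = -30$)
$\frac{1}{g{\left(-189 \right)} + z{\left(69 \right)}} = \frac{1}{-30 + 1} = \frac{1}{-29} = - \frac{1}{29}$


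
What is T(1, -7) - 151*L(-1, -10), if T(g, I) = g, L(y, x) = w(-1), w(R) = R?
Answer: 152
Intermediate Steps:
L(y, x) = -1
T(1, -7) - 151*L(-1, -10) = 1 - 151*(-1) = 1 + 151 = 152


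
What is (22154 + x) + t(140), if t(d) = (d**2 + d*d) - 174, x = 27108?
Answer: 88288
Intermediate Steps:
t(d) = -174 + 2*d**2 (t(d) = (d**2 + d**2) - 174 = 2*d**2 - 174 = -174 + 2*d**2)
(22154 + x) + t(140) = (22154 + 27108) + (-174 + 2*140**2) = 49262 + (-174 + 2*19600) = 49262 + (-174 + 39200) = 49262 + 39026 = 88288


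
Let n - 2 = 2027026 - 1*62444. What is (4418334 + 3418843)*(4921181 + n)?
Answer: 53964959085405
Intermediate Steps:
n = 1964584 (n = 2 + (2027026 - 1*62444) = 2 + (2027026 - 62444) = 2 + 1964582 = 1964584)
(4418334 + 3418843)*(4921181 + n) = (4418334 + 3418843)*(4921181 + 1964584) = 7837177*6885765 = 53964959085405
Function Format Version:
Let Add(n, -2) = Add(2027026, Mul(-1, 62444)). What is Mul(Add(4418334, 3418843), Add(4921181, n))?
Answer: 53964959085405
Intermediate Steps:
n = 1964584 (n = Add(2, Add(2027026, Mul(-1, 62444))) = Add(2, Add(2027026, -62444)) = Add(2, 1964582) = 1964584)
Mul(Add(4418334, 3418843), Add(4921181, n)) = Mul(Add(4418334, 3418843), Add(4921181, 1964584)) = Mul(7837177, 6885765) = 53964959085405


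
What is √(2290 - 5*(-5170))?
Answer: 2*√7035 ≈ 167.75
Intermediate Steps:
√(2290 - 5*(-5170)) = √(2290 + 25850) = √28140 = 2*√7035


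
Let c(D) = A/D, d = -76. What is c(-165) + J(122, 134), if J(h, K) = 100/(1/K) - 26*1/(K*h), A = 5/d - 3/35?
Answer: 24036708414211/1793784300 ≈ 13400.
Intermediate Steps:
A = -403/2660 (A = 5/(-76) - 3/35 = 5*(-1/76) - 3*1/35 = -5/76 - 3/35 = -403/2660 ≈ -0.15150)
J(h, K) = 100*K - 26/(K*h) (J(h, K) = 100*K - 26*1/(K*h) = 100*K - 26/(K*h))
c(D) = -403/(2660*D)
c(-165) + J(122, 134) = -403/2660/(-165) + (100*134 - 26/(134*122)) = -403/2660*(-1/165) + (13400 - 26*1/134*1/122) = 403/438900 + (13400 - 13/8174) = 403/438900 + 109531587/8174 = 24036708414211/1793784300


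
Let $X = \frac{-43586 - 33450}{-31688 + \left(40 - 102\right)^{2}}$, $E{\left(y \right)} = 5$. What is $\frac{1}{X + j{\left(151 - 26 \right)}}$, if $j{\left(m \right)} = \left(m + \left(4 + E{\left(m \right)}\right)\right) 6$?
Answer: $\frac{6961}{5615903} \approx 0.0012395$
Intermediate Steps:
$X = \frac{19259}{6961}$ ($X = - \frac{77036}{-31688 + \left(-62\right)^{2}} = - \frac{77036}{-31688 + 3844} = - \frac{77036}{-27844} = \left(-77036\right) \left(- \frac{1}{27844}\right) = \frac{19259}{6961} \approx 2.7667$)
$j{\left(m \right)} = 54 + 6 m$ ($j{\left(m \right)} = \left(m + \left(4 + 5\right)\right) 6 = \left(m + 9\right) 6 = \left(9 + m\right) 6 = 54 + 6 m$)
$\frac{1}{X + j{\left(151 - 26 \right)}} = \frac{1}{\frac{19259}{6961} + \left(54 + 6 \left(151 - 26\right)\right)} = \frac{1}{\frac{19259}{6961} + \left(54 + 6 \cdot 125\right)} = \frac{1}{\frac{19259}{6961} + \left(54 + 750\right)} = \frac{1}{\frac{19259}{6961} + 804} = \frac{1}{\frac{5615903}{6961}} = \frac{6961}{5615903}$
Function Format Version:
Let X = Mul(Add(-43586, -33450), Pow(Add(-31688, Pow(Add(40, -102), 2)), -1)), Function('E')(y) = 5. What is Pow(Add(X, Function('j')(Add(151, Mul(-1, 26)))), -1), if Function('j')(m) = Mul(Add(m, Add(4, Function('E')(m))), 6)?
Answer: Rational(6961, 5615903) ≈ 0.0012395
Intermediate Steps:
X = Rational(19259, 6961) (X = Mul(-77036, Pow(Add(-31688, Pow(-62, 2)), -1)) = Mul(-77036, Pow(Add(-31688, 3844), -1)) = Mul(-77036, Pow(-27844, -1)) = Mul(-77036, Rational(-1, 27844)) = Rational(19259, 6961) ≈ 2.7667)
Function('j')(m) = Add(54, Mul(6, m)) (Function('j')(m) = Mul(Add(m, Add(4, 5)), 6) = Mul(Add(m, 9), 6) = Mul(Add(9, m), 6) = Add(54, Mul(6, m)))
Pow(Add(X, Function('j')(Add(151, Mul(-1, 26)))), -1) = Pow(Add(Rational(19259, 6961), Add(54, Mul(6, Add(151, Mul(-1, 26))))), -1) = Pow(Add(Rational(19259, 6961), Add(54, Mul(6, Add(151, -26)))), -1) = Pow(Add(Rational(19259, 6961), Add(54, Mul(6, 125))), -1) = Pow(Add(Rational(19259, 6961), Add(54, 750)), -1) = Pow(Add(Rational(19259, 6961), 804), -1) = Pow(Rational(5615903, 6961), -1) = Rational(6961, 5615903)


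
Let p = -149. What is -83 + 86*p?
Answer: -12897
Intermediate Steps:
-83 + 86*p = -83 + 86*(-149) = -83 - 12814 = -12897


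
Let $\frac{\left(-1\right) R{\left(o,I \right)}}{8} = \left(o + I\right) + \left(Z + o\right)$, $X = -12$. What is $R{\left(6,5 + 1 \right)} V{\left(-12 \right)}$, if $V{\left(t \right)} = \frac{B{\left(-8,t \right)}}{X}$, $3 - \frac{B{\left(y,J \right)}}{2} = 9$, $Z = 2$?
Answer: $-160$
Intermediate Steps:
$B{\left(y,J \right)} = -12$ ($B{\left(y,J \right)} = 6 - 18 = -12$)
$V{\left(t \right)} = 1$ ($V{\left(t \right)} = - \frac{12}{-12} = \left(-12\right) \left(- \frac{1}{12}\right) = 1$)
$R{\left(o,I \right)} = -16 - 16 o - 8 I$ ($R{\left(o,I \right)} = - 8 \left(\left(o + I\right) + \left(2 + o\right)\right) = - 8 \left(\left(I + o\right) + \left(2 + o\right)\right) = - 8 \left(2 + I + 2 o\right) = -16 - 16 o - 8 I$)
$R{\left(6,5 + 1 \right)} V{\left(-12 \right)} = \left(-16 - 96 - 8 \left(5 + 1\right)\right) 1 = \left(-16 - 96 - 48\right) 1 = \left(-160\right) 1 = -160$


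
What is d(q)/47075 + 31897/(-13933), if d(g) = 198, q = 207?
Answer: -1498792541/655895975 ≈ -2.2851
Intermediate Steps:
d(q)/47075 + 31897/(-13933) = 198/47075 + 31897/(-13933) = 198*(1/47075) + 31897*(-1/13933) = 198/47075 - 31897/13933 = -1498792541/655895975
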